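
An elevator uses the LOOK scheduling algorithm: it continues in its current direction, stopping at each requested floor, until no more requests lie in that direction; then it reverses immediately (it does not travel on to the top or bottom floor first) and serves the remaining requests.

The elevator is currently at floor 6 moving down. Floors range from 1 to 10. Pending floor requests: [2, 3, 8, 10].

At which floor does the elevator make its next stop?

Current floor: 6, direction: down
Requests above: [8, 10]
Requests below: [2, 3]
Moving down and requests lie below → nearest below is max([2, 3]) = 3

Answer: 3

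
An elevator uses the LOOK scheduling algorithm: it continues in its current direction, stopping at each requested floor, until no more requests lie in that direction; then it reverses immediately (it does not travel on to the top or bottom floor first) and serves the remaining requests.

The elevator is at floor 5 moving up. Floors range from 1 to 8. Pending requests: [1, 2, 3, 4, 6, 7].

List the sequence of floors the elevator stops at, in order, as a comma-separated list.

Current: 5, moving UP
Serve above first (ascending): [6, 7]
Then reverse, serve below (descending): [4, 3, 2, 1]

Answer: 6, 7, 4, 3, 2, 1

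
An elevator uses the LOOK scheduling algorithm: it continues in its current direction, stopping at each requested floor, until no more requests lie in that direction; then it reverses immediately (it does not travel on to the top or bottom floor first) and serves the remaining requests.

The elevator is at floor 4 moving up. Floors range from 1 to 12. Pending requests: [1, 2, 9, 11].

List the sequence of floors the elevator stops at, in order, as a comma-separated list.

Answer: 9, 11, 2, 1

Derivation:
Current: 4, moving UP
Serve above first (ascending): [9, 11]
Then reverse, serve below (descending): [2, 1]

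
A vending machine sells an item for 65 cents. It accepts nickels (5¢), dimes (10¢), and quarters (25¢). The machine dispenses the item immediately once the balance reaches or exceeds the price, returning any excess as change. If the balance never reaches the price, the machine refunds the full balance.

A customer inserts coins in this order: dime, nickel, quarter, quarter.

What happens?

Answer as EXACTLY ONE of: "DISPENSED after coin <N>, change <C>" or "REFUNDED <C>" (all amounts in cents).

Answer: DISPENSED after coin 4, change 0

Derivation:
Price: 65¢
Coin 1 (dime, 10¢): balance = 10¢
Coin 2 (nickel, 5¢): balance = 15¢
Coin 3 (quarter, 25¢): balance = 40¢
Coin 4 (quarter, 25¢): balance = 65¢
  → balance >= price → DISPENSE, change = 65 - 65 = 0¢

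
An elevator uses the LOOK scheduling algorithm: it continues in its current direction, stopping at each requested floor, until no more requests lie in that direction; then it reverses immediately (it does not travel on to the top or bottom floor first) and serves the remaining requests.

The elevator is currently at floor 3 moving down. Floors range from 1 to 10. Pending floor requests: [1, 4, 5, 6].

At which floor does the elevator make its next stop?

Current floor: 3, direction: down
Requests above: [4, 5, 6]
Requests below: [1]
Moving down and requests lie below → nearest below is max([1]) = 1

Answer: 1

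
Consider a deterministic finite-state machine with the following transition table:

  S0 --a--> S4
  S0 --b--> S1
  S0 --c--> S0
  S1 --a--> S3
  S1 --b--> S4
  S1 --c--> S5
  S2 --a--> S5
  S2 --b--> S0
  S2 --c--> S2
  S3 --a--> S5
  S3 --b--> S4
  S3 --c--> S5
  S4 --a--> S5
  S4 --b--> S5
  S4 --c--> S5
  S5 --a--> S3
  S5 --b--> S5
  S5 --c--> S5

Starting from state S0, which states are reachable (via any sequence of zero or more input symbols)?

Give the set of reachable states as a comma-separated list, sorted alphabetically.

BFS from S0:
  visit S0: S0--a-->S4 (new), S0--b-->S1 (new), S0--c-->S0 (seen)
  visit S4: S4--a-->S5 (new), S4--b-->S5 (seen), S4--c-->S5 (seen)
  visit S1: S1--a-->S3 (new), S1--b-->S4 (seen), S1--c-->S5 (seen)
  visit S5: S5--a-->S3 (seen), S5--b-->S5 (seen), S5--c-->S5 (seen)
  visit S3: S3--a-->S5 (seen), S3--b-->S4 (seen), S3--c-->S5 (seen)

Answer: S0, S1, S3, S4, S5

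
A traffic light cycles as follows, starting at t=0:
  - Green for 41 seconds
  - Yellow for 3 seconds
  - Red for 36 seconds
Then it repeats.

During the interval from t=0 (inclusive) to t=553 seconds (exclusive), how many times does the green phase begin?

Answer: 7

Derivation:
Cycle = 41+3+36 = 80s
green phase starts at t = k*80 + 0 for k=0,1,2,...
Need k*80+0 < 553 → k < 6.912
k ∈ {0, ..., 6} → 7 starts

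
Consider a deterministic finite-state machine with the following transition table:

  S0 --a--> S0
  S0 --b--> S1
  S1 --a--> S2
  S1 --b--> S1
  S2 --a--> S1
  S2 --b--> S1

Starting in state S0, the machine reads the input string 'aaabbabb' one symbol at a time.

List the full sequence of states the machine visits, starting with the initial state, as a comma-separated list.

Start: S0
  read 'a': S0 --a--> S0
  read 'a': S0 --a--> S0
  read 'a': S0 --a--> S0
  read 'b': S0 --b--> S1
  read 'b': S1 --b--> S1
  read 'a': S1 --a--> S2
  read 'b': S2 --b--> S1
  read 'b': S1 --b--> S1

Answer: S0, S0, S0, S0, S1, S1, S2, S1, S1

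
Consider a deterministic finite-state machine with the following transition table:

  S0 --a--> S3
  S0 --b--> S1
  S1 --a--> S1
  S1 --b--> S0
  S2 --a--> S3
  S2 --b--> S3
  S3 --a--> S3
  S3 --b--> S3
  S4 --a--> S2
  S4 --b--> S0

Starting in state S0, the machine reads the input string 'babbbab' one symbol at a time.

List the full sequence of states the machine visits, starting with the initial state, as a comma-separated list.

Start: S0
  read 'b': S0 --b--> S1
  read 'a': S1 --a--> S1
  read 'b': S1 --b--> S0
  read 'b': S0 --b--> S1
  read 'b': S1 --b--> S0
  read 'a': S0 --a--> S3
  read 'b': S3 --b--> S3

Answer: S0, S1, S1, S0, S1, S0, S3, S3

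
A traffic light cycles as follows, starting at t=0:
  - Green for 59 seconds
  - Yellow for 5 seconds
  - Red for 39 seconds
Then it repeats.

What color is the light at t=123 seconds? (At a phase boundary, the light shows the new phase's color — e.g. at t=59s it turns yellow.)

Answer: green

Derivation:
Cycle length = 59 + 5 + 39 = 103s
t = 123, phase_t = 123 mod 103 = 20
20 < 59 (green end) → GREEN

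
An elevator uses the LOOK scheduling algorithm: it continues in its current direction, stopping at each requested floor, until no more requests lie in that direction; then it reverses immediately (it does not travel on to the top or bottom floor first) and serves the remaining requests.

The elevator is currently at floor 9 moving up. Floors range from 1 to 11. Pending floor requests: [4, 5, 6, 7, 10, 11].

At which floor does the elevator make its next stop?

Answer: 10

Derivation:
Current floor: 9, direction: up
Requests above: [10, 11]
Requests below: [4, 5, 6, 7]
Moving up and requests lie above → nearest above is min([10, 11]) = 10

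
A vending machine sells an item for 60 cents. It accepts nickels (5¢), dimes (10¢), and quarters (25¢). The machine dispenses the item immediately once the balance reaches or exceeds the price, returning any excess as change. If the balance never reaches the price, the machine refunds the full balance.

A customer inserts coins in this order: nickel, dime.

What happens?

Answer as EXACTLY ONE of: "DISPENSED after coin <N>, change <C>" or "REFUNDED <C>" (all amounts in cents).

Answer: REFUNDED 15

Derivation:
Price: 60¢
Coin 1 (nickel, 5¢): balance = 5¢
Coin 2 (dime, 10¢): balance = 15¢
All coins inserted, balance 15¢ < price 60¢ → REFUND 15¢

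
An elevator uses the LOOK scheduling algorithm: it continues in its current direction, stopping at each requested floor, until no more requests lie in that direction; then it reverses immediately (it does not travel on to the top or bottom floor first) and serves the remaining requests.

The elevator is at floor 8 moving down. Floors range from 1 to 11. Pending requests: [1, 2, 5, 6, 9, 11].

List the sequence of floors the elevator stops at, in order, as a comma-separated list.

Current: 8, moving DOWN
Serve below first (descending): [6, 5, 2, 1]
Then reverse, serve above (ascending): [9, 11]

Answer: 6, 5, 2, 1, 9, 11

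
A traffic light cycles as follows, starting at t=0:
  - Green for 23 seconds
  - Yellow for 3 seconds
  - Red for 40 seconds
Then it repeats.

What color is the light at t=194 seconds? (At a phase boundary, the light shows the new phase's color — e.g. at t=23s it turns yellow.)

Cycle length = 23 + 3 + 40 = 66s
t = 194, phase_t = 194 mod 66 = 62
62 >= 26 → RED

Answer: red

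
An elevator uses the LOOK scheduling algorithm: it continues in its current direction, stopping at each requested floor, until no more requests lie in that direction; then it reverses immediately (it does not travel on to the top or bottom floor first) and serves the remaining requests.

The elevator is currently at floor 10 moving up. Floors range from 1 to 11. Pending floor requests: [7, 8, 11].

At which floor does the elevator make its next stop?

Answer: 11

Derivation:
Current floor: 10, direction: up
Requests above: [11]
Requests below: [7, 8]
Moving up and requests lie above → nearest above is min([11]) = 11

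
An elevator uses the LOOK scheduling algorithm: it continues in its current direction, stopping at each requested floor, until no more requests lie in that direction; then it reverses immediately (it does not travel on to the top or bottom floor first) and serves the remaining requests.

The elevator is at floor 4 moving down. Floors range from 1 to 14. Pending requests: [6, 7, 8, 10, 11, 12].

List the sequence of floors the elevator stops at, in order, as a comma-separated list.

Answer: 6, 7, 8, 10, 11, 12

Derivation:
Current: 4, moving DOWN
Serve below first (descending): []
Then reverse, serve above (ascending): [6, 7, 8, 10, 11, 12]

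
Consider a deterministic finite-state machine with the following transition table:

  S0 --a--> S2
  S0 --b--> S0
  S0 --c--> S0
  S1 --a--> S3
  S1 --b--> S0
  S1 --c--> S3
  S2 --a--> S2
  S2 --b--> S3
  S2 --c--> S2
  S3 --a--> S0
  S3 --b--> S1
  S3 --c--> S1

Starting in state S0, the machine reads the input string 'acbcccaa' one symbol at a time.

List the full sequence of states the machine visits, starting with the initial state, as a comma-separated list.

Answer: S0, S2, S2, S3, S1, S3, S1, S3, S0

Derivation:
Start: S0
  read 'a': S0 --a--> S2
  read 'c': S2 --c--> S2
  read 'b': S2 --b--> S3
  read 'c': S3 --c--> S1
  read 'c': S1 --c--> S3
  read 'c': S3 --c--> S1
  read 'a': S1 --a--> S3
  read 'a': S3 --a--> S0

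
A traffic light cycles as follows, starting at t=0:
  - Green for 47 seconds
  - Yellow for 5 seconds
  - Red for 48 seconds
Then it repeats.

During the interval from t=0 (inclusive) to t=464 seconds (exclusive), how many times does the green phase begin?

Answer: 5

Derivation:
Cycle = 47+5+48 = 100s
green phase starts at t = k*100 + 0 for k=0,1,2,...
Need k*100+0 < 464 → k < 4.640
k ∈ {0, ..., 4} → 5 starts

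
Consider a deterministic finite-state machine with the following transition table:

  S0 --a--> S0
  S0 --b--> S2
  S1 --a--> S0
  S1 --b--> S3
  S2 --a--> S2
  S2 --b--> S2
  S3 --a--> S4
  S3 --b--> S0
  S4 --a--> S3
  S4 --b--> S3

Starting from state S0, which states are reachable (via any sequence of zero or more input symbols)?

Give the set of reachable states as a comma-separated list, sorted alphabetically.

Answer: S0, S2

Derivation:
BFS from S0:
  visit S0: S0--a-->S0 (seen), S0--b-->S2 (new)
  visit S2: S2--a-->S2 (seen), S2--b-->S2 (seen)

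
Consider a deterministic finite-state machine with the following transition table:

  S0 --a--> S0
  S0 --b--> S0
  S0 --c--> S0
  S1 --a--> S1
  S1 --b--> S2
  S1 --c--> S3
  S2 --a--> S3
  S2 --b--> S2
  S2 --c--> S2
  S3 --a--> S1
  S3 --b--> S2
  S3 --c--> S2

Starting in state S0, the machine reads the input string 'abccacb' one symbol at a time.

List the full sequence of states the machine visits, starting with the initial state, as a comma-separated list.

Answer: S0, S0, S0, S0, S0, S0, S0, S0

Derivation:
Start: S0
  read 'a': S0 --a--> S0
  read 'b': S0 --b--> S0
  read 'c': S0 --c--> S0
  read 'c': S0 --c--> S0
  read 'a': S0 --a--> S0
  read 'c': S0 --c--> S0
  read 'b': S0 --b--> S0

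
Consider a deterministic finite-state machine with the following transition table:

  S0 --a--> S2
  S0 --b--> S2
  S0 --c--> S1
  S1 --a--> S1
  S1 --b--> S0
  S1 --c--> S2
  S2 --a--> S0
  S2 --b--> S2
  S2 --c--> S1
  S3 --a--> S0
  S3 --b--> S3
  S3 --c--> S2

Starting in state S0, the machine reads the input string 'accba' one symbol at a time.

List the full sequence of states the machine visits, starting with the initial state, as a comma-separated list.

Start: S0
  read 'a': S0 --a--> S2
  read 'c': S2 --c--> S1
  read 'c': S1 --c--> S2
  read 'b': S2 --b--> S2
  read 'a': S2 --a--> S0

Answer: S0, S2, S1, S2, S2, S0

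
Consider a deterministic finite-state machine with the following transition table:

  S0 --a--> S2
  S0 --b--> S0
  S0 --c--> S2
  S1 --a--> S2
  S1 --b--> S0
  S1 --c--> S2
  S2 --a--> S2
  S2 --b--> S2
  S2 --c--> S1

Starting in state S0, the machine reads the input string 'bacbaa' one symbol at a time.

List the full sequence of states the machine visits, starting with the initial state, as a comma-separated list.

Answer: S0, S0, S2, S1, S0, S2, S2

Derivation:
Start: S0
  read 'b': S0 --b--> S0
  read 'a': S0 --a--> S2
  read 'c': S2 --c--> S1
  read 'b': S1 --b--> S0
  read 'a': S0 --a--> S2
  read 'a': S2 --a--> S2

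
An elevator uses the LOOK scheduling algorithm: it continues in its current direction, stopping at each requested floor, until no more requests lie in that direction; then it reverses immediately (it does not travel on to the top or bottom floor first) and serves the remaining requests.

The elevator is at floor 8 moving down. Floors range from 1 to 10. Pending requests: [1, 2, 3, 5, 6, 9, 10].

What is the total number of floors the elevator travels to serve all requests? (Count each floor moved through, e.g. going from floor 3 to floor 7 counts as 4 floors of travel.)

Start at floor 8 moving down, LOOK stop order: [6, 5, 3, 2, 1, 9, 10]
  8 → 6: |6-8| = 2, total = 2
  6 → 5: |5-6| = 1, total = 3
  5 → 3: |3-5| = 2, total = 5
  3 → 2: |2-3| = 1, total = 6
  2 → 1: |1-2| = 1, total = 7
  1 → 9: |9-1| = 8, total = 15
  9 → 10: |10-9| = 1, total = 16

Answer: 16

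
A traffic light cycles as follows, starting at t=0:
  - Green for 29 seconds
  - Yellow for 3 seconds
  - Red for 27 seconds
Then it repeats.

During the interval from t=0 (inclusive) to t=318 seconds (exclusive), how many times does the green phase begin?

Cycle = 29+3+27 = 59s
green phase starts at t = k*59 + 0 for k=0,1,2,...
Need k*59+0 < 318 → k < 5.390
k ∈ {0, ..., 5} → 6 starts

Answer: 6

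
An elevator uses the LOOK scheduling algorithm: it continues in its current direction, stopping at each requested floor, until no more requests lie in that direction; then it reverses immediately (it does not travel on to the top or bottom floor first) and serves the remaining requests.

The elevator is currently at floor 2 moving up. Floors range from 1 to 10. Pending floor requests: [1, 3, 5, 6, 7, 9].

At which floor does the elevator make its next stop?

Answer: 3

Derivation:
Current floor: 2, direction: up
Requests above: [3, 5, 6, 7, 9]
Requests below: [1]
Moving up and requests lie above → nearest above is min([3, 5, 6, 7, 9]) = 3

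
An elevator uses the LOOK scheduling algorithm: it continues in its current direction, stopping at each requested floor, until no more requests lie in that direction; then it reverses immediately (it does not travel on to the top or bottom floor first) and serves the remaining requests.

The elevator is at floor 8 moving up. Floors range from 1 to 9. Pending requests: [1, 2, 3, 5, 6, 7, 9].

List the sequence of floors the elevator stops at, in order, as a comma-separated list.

Current: 8, moving UP
Serve above first (ascending): [9]
Then reverse, serve below (descending): [7, 6, 5, 3, 2, 1]

Answer: 9, 7, 6, 5, 3, 2, 1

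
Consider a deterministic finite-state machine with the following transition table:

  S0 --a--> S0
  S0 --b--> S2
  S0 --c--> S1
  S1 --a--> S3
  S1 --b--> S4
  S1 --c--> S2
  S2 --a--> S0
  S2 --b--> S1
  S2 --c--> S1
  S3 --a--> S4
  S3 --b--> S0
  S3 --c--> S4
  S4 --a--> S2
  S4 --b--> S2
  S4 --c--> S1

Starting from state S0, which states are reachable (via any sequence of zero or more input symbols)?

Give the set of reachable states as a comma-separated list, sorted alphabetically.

BFS from S0:
  visit S0: S0--a-->S0 (seen), S0--b-->S2 (new), S0--c-->S1 (new)
  visit S2: S2--a-->S0 (seen), S2--b-->S1 (seen), S2--c-->S1 (seen)
  visit S1: S1--a-->S3 (new), S1--b-->S4 (new), S1--c-->S2 (seen)
  visit S3: S3--a-->S4 (seen), S3--b-->S0 (seen), S3--c-->S4 (seen)
  visit S4: S4--a-->S2 (seen), S4--b-->S2 (seen), S4--c-->S1 (seen)

Answer: S0, S1, S2, S3, S4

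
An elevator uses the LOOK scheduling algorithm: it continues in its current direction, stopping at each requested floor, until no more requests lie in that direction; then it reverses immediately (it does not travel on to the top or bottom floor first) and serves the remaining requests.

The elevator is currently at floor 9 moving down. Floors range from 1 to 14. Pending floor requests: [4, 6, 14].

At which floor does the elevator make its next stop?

Current floor: 9, direction: down
Requests above: [14]
Requests below: [4, 6]
Moving down and requests lie below → nearest below is max([4, 6]) = 6

Answer: 6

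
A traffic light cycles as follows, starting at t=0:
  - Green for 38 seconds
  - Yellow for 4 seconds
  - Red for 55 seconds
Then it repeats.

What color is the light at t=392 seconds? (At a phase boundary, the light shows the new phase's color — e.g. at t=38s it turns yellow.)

Cycle length = 38 + 4 + 55 = 97s
t = 392, phase_t = 392 mod 97 = 4
4 < 38 (green end) → GREEN

Answer: green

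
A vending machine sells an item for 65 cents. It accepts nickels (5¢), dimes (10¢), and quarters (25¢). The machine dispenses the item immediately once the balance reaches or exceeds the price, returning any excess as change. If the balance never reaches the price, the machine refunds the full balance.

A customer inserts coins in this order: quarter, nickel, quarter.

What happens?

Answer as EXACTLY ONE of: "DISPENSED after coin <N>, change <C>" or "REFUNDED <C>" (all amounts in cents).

Answer: REFUNDED 55

Derivation:
Price: 65¢
Coin 1 (quarter, 25¢): balance = 25¢
Coin 2 (nickel, 5¢): balance = 30¢
Coin 3 (quarter, 25¢): balance = 55¢
All coins inserted, balance 55¢ < price 65¢ → REFUND 55¢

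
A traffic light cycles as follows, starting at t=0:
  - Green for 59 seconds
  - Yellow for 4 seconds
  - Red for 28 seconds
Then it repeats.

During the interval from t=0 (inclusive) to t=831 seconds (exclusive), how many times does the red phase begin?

Answer: 9

Derivation:
Cycle = 59+4+28 = 91s
red phase starts at t = k*91 + 63 for k=0,1,2,...
Need k*91+63 < 831 → k < 8.440
k ∈ {0, ..., 8} → 9 starts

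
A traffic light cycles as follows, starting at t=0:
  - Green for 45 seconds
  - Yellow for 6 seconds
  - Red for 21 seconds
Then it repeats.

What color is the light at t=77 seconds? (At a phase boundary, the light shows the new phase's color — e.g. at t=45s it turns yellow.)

Cycle length = 45 + 6 + 21 = 72s
t = 77, phase_t = 77 mod 72 = 5
5 < 45 (green end) → GREEN

Answer: green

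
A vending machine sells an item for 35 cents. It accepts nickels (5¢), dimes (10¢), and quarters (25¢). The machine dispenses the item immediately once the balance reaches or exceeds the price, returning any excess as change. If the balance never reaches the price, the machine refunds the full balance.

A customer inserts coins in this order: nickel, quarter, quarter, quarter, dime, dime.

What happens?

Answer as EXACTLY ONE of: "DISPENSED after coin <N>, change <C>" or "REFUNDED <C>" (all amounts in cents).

Price: 35¢
Coin 1 (nickel, 5¢): balance = 5¢
Coin 2 (quarter, 25¢): balance = 30¢
Coin 3 (quarter, 25¢): balance = 55¢
  → balance >= price → DISPENSE, change = 55 - 35 = 20¢

Answer: DISPENSED after coin 3, change 20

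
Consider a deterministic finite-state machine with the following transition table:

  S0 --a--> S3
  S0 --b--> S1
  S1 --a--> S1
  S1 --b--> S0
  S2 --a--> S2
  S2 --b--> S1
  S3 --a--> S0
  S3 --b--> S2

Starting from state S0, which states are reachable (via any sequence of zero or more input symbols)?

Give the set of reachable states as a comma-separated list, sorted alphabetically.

BFS from S0:
  visit S0: S0--a-->S3 (new), S0--b-->S1 (new)
  visit S3: S3--a-->S0 (seen), S3--b-->S2 (new)
  visit S1: S1--a-->S1 (seen), S1--b-->S0 (seen)
  visit S2: S2--a-->S2 (seen), S2--b-->S1 (seen)

Answer: S0, S1, S2, S3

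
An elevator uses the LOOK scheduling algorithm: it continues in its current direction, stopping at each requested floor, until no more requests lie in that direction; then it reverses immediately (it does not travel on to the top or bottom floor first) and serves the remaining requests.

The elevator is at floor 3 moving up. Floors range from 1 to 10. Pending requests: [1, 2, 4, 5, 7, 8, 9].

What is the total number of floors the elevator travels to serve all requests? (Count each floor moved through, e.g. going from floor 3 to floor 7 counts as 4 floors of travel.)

Start at floor 3 moving up, LOOK stop order: [4, 5, 7, 8, 9, 2, 1]
  3 → 4: |4-3| = 1, total = 1
  4 → 5: |5-4| = 1, total = 2
  5 → 7: |7-5| = 2, total = 4
  7 → 8: |8-7| = 1, total = 5
  8 → 9: |9-8| = 1, total = 6
  9 → 2: |2-9| = 7, total = 13
  2 → 1: |1-2| = 1, total = 14

Answer: 14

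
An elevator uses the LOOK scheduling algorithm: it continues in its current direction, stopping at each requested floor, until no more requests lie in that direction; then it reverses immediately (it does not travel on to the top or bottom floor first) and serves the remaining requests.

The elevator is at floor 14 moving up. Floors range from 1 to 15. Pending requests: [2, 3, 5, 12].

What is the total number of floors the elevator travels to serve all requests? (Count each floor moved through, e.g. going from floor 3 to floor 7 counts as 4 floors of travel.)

Start at floor 14 moving up, LOOK stop order: [12, 5, 3, 2]
  14 → 12: |12-14| = 2, total = 2
  12 → 5: |5-12| = 7, total = 9
  5 → 3: |3-5| = 2, total = 11
  3 → 2: |2-3| = 1, total = 12

Answer: 12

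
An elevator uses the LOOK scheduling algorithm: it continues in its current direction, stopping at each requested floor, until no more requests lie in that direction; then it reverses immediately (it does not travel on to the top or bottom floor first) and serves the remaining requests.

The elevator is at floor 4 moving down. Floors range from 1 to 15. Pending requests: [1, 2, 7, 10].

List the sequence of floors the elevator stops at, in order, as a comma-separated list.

Current: 4, moving DOWN
Serve below first (descending): [2, 1]
Then reverse, serve above (ascending): [7, 10]

Answer: 2, 1, 7, 10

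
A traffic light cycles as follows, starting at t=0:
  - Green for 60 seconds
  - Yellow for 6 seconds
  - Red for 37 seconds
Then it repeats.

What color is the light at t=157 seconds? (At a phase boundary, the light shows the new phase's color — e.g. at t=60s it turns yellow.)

Answer: green

Derivation:
Cycle length = 60 + 6 + 37 = 103s
t = 157, phase_t = 157 mod 103 = 54
54 < 60 (green end) → GREEN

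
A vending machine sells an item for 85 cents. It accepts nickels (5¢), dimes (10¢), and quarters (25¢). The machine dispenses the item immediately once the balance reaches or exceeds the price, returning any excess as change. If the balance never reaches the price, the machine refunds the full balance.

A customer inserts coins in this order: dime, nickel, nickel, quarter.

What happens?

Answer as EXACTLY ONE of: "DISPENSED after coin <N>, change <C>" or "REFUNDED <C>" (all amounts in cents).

Answer: REFUNDED 45

Derivation:
Price: 85¢
Coin 1 (dime, 10¢): balance = 10¢
Coin 2 (nickel, 5¢): balance = 15¢
Coin 3 (nickel, 5¢): balance = 20¢
Coin 4 (quarter, 25¢): balance = 45¢
All coins inserted, balance 45¢ < price 85¢ → REFUND 45¢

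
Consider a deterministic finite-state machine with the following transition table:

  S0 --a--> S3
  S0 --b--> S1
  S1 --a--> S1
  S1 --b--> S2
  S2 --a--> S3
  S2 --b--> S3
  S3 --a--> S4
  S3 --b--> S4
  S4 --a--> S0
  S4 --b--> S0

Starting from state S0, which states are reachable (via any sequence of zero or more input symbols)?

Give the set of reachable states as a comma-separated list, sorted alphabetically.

Answer: S0, S1, S2, S3, S4

Derivation:
BFS from S0:
  visit S0: S0--a-->S3 (new), S0--b-->S1 (new)
  visit S3: S3--a-->S4 (new), S3--b-->S4 (seen)
  visit S1: S1--a-->S1 (seen), S1--b-->S2 (new)
  visit S4: S4--a-->S0 (seen), S4--b-->S0 (seen)
  visit S2: S2--a-->S3 (seen), S2--b-->S3 (seen)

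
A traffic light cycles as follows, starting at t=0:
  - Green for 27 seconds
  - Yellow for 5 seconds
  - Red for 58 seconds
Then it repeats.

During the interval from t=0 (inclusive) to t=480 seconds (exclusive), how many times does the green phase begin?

Cycle = 27+5+58 = 90s
green phase starts at t = k*90 + 0 for k=0,1,2,...
Need k*90+0 < 480 → k < 5.333
k ∈ {0, ..., 5} → 6 starts

Answer: 6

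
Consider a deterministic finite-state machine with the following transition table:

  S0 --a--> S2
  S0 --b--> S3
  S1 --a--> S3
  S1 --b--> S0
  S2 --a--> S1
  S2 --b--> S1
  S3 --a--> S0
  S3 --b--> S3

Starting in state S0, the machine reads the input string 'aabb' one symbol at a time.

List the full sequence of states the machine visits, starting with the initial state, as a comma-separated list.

Answer: S0, S2, S1, S0, S3

Derivation:
Start: S0
  read 'a': S0 --a--> S2
  read 'a': S2 --a--> S1
  read 'b': S1 --b--> S0
  read 'b': S0 --b--> S3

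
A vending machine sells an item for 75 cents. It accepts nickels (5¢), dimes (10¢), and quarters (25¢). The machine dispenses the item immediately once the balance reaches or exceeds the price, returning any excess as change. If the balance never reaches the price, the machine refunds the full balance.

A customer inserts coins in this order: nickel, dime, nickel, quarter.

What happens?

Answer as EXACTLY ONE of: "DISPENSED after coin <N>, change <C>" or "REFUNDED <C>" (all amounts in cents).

Price: 75¢
Coin 1 (nickel, 5¢): balance = 5¢
Coin 2 (dime, 10¢): balance = 15¢
Coin 3 (nickel, 5¢): balance = 20¢
Coin 4 (quarter, 25¢): balance = 45¢
All coins inserted, balance 45¢ < price 75¢ → REFUND 45¢

Answer: REFUNDED 45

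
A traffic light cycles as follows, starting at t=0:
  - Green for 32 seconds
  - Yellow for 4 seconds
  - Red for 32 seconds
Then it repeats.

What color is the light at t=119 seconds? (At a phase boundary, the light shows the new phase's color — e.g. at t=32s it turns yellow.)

Answer: red

Derivation:
Cycle length = 32 + 4 + 32 = 68s
t = 119, phase_t = 119 mod 68 = 51
51 >= 36 → RED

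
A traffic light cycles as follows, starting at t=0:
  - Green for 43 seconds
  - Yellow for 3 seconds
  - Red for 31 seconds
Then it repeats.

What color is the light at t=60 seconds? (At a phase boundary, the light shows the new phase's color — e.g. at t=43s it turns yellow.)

Answer: red

Derivation:
Cycle length = 43 + 3 + 31 = 77s
t = 60, phase_t = 60 mod 77 = 60
60 >= 46 → RED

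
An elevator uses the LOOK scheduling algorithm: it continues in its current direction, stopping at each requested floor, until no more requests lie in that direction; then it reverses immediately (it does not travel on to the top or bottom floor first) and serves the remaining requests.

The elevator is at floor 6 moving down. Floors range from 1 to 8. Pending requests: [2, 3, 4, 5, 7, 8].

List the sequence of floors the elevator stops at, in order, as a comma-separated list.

Current: 6, moving DOWN
Serve below first (descending): [5, 4, 3, 2]
Then reverse, serve above (ascending): [7, 8]

Answer: 5, 4, 3, 2, 7, 8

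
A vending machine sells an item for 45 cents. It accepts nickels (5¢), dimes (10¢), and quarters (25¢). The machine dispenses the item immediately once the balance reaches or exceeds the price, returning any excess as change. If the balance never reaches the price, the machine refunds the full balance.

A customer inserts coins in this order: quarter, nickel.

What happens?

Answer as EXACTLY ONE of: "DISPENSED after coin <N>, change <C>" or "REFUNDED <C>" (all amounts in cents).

Price: 45¢
Coin 1 (quarter, 25¢): balance = 25¢
Coin 2 (nickel, 5¢): balance = 30¢
All coins inserted, balance 30¢ < price 45¢ → REFUND 30¢

Answer: REFUNDED 30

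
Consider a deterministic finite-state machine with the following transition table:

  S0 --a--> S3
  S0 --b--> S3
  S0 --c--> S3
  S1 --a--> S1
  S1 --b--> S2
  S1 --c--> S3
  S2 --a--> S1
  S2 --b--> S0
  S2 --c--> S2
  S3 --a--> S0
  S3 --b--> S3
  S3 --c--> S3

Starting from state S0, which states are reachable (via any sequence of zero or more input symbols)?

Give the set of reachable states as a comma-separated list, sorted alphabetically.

Answer: S0, S3

Derivation:
BFS from S0:
  visit S0: S0--a-->S3 (new), S0--b-->S3 (seen), S0--c-->S3 (seen)
  visit S3: S3--a-->S0 (seen), S3--b-->S3 (seen), S3--c-->S3 (seen)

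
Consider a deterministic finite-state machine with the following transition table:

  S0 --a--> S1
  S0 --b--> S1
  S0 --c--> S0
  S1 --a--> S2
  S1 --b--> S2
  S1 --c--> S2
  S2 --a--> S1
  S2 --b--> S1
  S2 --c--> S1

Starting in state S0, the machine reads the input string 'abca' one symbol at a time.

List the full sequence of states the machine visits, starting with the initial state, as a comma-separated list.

Answer: S0, S1, S2, S1, S2

Derivation:
Start: S0
  read 'a': S0 --a--> S1
  read 'b': S1 --b--> S2
  read 'c': S2 --c--> S1
  read 'a': S1 --a--> S2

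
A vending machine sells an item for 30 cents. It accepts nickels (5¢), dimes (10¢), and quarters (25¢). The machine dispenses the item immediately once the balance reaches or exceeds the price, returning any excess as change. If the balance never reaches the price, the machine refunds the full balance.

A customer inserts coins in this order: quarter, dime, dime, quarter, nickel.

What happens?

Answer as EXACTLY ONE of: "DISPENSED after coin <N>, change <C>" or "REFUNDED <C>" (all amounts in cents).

Answer: DISPENSED after coin 2, change 5

Derivation:
Price: 30¢
Coin 1 (quarter, 25¢): balance = 25¢
Coin 2 (dime, 10¢): balance = 35¢
  → balance >= price → DISPENSE, change = 35 - 30 = 5¢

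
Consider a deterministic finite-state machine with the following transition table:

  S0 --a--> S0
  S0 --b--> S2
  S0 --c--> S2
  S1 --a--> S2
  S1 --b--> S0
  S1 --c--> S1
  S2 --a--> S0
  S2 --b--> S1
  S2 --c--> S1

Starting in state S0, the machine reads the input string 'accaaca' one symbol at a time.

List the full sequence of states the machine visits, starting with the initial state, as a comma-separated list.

Answer: S0, S0, S2, S1, S2, S0, S2, S0

Derivation:
Start: S0
  read 'a': S0 --a--> S0
  read 'c': S0 --c--> S2
  read 'c': S2 --c--> S1
  read 'a': S1 --a--> S2
  read 'a': S2 --a--> S0
  read 'c': S0 --c--> S2
  read 'a': S2 --a--> S0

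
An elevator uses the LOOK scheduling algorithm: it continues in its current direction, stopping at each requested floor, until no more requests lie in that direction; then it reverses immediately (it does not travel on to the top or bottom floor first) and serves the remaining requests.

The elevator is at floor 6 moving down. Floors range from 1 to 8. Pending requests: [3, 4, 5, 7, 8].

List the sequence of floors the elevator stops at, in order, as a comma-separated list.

Answer: 5, 4, 3, 7, 8

Derivation:
Current: 6, moving DOWN
Serve below first (descending): [5, 4, 3]
Then reverse, serve above (ascending): [7, 8]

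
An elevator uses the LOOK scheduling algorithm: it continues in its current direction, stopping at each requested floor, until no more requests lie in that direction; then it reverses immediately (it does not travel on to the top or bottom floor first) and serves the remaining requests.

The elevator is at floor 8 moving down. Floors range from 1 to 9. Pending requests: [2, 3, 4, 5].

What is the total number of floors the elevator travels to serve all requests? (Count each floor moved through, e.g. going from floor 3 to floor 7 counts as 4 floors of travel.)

Start at floor 8 moving down, LOOK stop order: [5, 4, 3, 2]
  8 → 5: |5-8| = 3, total = 3
  5 → 4: |4-5| = 1, total = 4
  4 → 3: |3-4| = 1, total = 5
  3 → 2: |2-3| = 1, total = 6

Answer: 6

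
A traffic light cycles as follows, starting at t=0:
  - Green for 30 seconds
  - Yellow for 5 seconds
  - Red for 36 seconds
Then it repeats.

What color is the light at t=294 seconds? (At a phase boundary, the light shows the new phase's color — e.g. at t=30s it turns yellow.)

Cycle length = 30 + 5 + 36 = 71s
t = 294, phase_t = 294 mod 71 = 10
10 < 30 (green end) → GREEN

Answer: green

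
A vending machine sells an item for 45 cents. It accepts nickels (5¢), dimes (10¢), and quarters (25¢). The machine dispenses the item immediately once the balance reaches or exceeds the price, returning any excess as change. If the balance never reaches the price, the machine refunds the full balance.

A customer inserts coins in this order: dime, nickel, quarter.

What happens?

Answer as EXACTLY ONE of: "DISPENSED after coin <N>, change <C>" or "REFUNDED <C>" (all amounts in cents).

Answer: REFUNDED 40

Derivation:
Price: 45¢
Coin 1 (dime, 10¢): balance = 10¢
Coin 2 (nickel, 5¢): balance = 15¢
Coin 3 (quarter, 25¢): balance = 40¢
All coins inserted, balance 40¢ < price 45¢ → REFUND 40¢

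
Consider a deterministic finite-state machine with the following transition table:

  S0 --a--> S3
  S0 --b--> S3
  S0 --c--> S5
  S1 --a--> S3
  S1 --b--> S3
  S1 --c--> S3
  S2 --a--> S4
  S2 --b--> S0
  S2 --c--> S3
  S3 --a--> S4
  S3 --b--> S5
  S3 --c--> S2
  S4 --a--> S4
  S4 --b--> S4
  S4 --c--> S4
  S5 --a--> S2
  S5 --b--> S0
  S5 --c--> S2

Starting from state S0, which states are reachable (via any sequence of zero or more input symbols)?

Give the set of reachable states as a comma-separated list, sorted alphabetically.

Answer: S0, S2, S3, S4, S5

Derivation:
BFS from S0:
  visit S0: S0--a-->S3 (new), S0--b-->S3 (seen), S0--c-->S5 (new)
  visit S3: S3--a-->S4 (new), S3--b-->S5 (seen), S3--c-->S2 (new)
  visit S5: S5--a-->S2 (seen), S5--b-->S0 (seen), S5--c-->S2 (seen)
  visit S4: S4--a-->S4 (seen), S4--b-->S4 (seen), S4--c-->S4 (seen)
  visit S2: S2--a-->S4 (seen), S2--b-->S0 (seen), S2--c-->S3 (seen)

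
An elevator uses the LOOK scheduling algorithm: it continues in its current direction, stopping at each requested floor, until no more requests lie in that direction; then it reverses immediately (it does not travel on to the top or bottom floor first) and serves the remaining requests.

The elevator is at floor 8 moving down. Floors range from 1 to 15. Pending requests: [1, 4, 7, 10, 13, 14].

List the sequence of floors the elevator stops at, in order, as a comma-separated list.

Current: 8, moving DOWN
Serve below first (descending): [7, 4, 1]
Then reverse, serve above (ascending): [10, 13, 14]

Answer: 7, 4, 1, 10, 13, 14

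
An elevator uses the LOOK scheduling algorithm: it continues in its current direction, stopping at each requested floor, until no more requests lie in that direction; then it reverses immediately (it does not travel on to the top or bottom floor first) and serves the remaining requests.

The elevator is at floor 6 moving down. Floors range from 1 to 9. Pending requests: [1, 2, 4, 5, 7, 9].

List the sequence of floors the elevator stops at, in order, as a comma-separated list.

Current: 6, moving DOWN
Serve below first (descending): [5, 4, 2, 1]
Then reverse, serve above (ascending): [7, 9]

Answer: 5, 4, 2, 1, 7, 9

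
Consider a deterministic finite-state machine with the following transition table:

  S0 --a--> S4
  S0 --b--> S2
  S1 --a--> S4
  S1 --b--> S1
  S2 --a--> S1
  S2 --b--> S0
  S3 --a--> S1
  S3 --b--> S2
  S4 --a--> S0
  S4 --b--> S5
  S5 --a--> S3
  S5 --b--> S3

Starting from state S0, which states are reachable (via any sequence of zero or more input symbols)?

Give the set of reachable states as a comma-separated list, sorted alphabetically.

BFS from S0:
  visit S0: S0--a-->S4 (new), S0--b-->S2 (new)
  visit S4: S4--a-->S0 (seen), S4--b-->S5 (new)
  visit S2: S2--a-->S1 (new), S2--b-->S0 (seen)
  visit S5: S5--a-->S3 (new), S5--b-->S3 (seen)
  visit S1: S1--a-->S4 (seen), S1--b-->S1 (seen)
  visit S3: S3--a-->S1 (seen), S3--b-->S2 (seen)

Answer: S0, S1, S2, S3, S4, S5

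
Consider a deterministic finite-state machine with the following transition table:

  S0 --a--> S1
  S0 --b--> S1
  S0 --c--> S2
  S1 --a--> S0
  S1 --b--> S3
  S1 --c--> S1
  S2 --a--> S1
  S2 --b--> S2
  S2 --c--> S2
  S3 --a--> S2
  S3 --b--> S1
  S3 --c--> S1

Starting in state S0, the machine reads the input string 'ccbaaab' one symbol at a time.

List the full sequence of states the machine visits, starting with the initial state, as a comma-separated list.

Answer: S0, S2, S2, S2, S1, S0, S1, S3

Derivation:
Start: S0
  read 'c': S0 --c--> S2
  read 'c': S2 --c--> S2
  read 'b': S2 --b--> S2
  read 'a': S2 --a--> S1
  read 'a': S1 --a--> S0
  read 'a': S0 --a--> S1
  read 'b': S1 --b--> S3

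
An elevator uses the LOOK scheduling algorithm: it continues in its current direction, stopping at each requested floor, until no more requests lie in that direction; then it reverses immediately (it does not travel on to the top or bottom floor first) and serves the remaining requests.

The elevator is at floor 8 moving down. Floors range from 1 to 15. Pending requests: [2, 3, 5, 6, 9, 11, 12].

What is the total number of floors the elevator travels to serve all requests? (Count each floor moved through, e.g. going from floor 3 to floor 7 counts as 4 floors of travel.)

Start at floor 8 moving down, LOOK stop order: [6, 5, 3, 2, 9, 11, 12]
  8 → 6: |6-8| = 2, total = 2
  6 → 5: |5-6| = 1, total = 3
  5 → 3: |3-5| = 2, total = 5
  3 → 2: |2-3| = 1, total = 6
  2 → 9: |9-2| = 7, total = 13
  9 → 11: |11-9| = 2, total = 15
  11 → 12: |12-11| = 1, total = 16

Answer: 16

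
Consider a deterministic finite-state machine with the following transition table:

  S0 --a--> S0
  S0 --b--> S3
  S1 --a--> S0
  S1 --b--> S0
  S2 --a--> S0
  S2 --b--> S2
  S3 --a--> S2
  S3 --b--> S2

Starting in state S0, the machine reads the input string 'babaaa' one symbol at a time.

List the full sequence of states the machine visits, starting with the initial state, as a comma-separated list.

Answer: S0, S3, S2, S2, S0, S0, S0

Derivation:
Start: S0
  read 'b': S0 --b--> S3
  read 'a': S3 --a--> S2
  read 'b': S2 --b--> S2
  read 'a': S2 --a--> S0
  read 'a': S0 --a--> S0
  read 'a': S0 --a--> S0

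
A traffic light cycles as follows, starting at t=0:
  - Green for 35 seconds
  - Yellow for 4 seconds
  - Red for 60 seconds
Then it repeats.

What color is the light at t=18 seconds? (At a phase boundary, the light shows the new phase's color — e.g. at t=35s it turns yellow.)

Answer: green

Derivation:
Cycle length = 35 + 4 + 60 = 99s
t = 18, phase_t = 18 mod 99 = 18
18 < 35 (green end) → GREEN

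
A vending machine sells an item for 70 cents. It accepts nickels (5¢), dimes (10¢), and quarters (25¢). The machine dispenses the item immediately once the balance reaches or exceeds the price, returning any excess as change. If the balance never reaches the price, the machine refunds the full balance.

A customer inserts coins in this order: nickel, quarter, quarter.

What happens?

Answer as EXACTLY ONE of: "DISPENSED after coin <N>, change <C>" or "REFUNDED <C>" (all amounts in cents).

Price: 70¢
Coin 1 (nickel, 5¢): balance = 5¢
Coin 2 (quarter, 25¢): balance = 30¢
Coin 3 (quarter, 25¢): balance = 55¢
All coins inserted, balance 55¢ < price 70¢ → REFUND 55¢

Answer: REFUNDED 55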